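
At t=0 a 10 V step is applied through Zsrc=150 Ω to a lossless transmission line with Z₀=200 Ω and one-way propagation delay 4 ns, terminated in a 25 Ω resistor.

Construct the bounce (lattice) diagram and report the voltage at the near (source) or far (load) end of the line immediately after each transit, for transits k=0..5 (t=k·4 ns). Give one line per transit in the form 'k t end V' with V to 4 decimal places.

0 0 source 5.7143
1 4 load 1.2698
2 8 source 1.9048
3 12 load 1.4109
4 16 source 1.4815
5 20 load 1.4266

Γ_L=-0.777778, Γ_S=-0.142857; launch V₁=10·200/350=5.714286
k=0 src: V=5.7143
k=1 load: inc=5.714286, refl=5.714286·-0.777778=-4.4444; V=0.000000+5.714286+-4.444444=1.2698
k=2 src: inc=-4.444444, refl=-4.444444·-0.142857=0.6349; V=5.714286+-4.444444+0.634921=1.9048
k=3 load: inc=0.634921, refl=0.634921·-0.777778=-0.4938; V=1.269841+0.634921+-0.493827=1.4109
k=4 src: inc=-0.493827, refl=-0.493827·-0.142857=0.0705; V=1.904762+-0.493827+0.070547=1.4815
k=5 load: inc=0.070547, refl=0.070547·-0.777778=-0.0549; V=1.410935+0.070547+-0.054870=1.4266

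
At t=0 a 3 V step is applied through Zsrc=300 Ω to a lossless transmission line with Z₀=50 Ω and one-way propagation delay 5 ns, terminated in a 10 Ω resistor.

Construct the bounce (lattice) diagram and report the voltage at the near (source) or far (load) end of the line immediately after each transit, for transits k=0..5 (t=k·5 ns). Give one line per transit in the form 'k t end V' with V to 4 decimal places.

0 0 source 0.4286
1 5 load 0.1429
2 10 source -0.0612
3 15 load 0.0748
4 20 source 0.1720
5 25 load 0.1072

Γ_L=-0.666667, Γ_S=0.714286; launch V₁=3·50/350=0.428571
k=0 src: V=0.4286
k=1 load: inc=0.428571, refl=0.428571·-0.666667=-0.2857; V=0.000000+0.428571+-0.285714=0.1429
k=2 src: inc=-0.285714, refl=-0.285714·0.714286=-0.2041; V=0.428571+-0.285714+-0.204082=-0.0612
k=3 load: inc=-0.204082, refl=-0.204082·-0.666667=0.1361; V=0.142857+-0.204082+0.136054=0.0748
k=4 src: inc=0.136054, refl=0.136054·0.714286=0.0972; V=-0.061224+0.136054+0.097182=0.1720
k=5 load: inc=0.097182, refl=0.097182·-0.666667=-0.0648; V=0.074830+0.097182+-0.064788=0.1072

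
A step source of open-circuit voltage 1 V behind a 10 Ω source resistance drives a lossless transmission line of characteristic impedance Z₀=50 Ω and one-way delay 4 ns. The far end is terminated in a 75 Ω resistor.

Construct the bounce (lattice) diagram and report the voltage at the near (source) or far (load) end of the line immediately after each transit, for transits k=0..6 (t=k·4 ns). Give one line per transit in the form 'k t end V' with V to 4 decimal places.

Γ_L=0.200000, Γ_S=-0.666667; launch V₁=1·50/60=0.833333
k=0 src: V=0.8333
k=1 load: inc=0.833333, refl=0.833333·0.200000=0.1667; V=0.000000+0.833333+0.166667=1.0000
k=2 src: inc=0.166667, refl=0.166667·-0.666667=-0.1111; V=0.833333+0.166667+-0.111111=0.8889
k=3 load: inc=-0.111111, refl=-0.111111·0.200000=-0.0222; V=1.000000+-0.111111+-0.022222=0.8667
k=4 src: inc=-0.022222, refl=-0.022222·-0.666667=0.0148; V=0.888889+-0.022222+0.014815=0.8815
k=5 load: inc=0.014815, refl=0.014815·0.200000=0.0030; V=0.866667+0.014815+0.002963=0.8844
k=6 src: inc=0.002963, refl=0.002963·-0.666667=-0.0020; V=0.881481+0.002963+-0.001975=0.8825

0 0 source 0.8333
1 4 load 1.0000
2 8 source 0.8889
3 12 load 0.8667
4 16 source 0.8815
5 20 load 0.8844
6 24 source 0.8825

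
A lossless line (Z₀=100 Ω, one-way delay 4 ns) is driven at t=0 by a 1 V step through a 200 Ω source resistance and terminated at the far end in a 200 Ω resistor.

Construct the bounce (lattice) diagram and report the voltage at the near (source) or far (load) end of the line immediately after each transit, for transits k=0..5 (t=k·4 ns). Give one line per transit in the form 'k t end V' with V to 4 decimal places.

Γ_L=0.333333, Γ_S=0.333333; launch V₁=1·100/300=0.333333
k=0 src: V=0.3333
k=1 load: inc=0.333333, refl=0.333333·0.333333=0.1111; V=0.000000+0.333333+0.111111=0.4444
k=2 src: inc=0.111111, refl=0.111111·0.333333=0.0370; V=0.333333+0.111111+0.037037=0.4815
k=3 load: inc=0.037037, refl=0.037037·0.333333=0.0123; V=0.444444+0.037037+0.012346=0.4938
k=4 src: inc=0.012346, refl=0.012346·0.333333=0.0041; V=0.481481+0.012346+0.004115=0.4979
k=5 load: inc=0.004115, refl=0.004115·0.333333=0.0014; V=0.493827+0.004115+0.001372=0.4993

0 0 source 0.3333
1 4 load 0.4444
2 8 source 0.4815
3 12 load 0.4938
4 16 source 0.4979
5 20 load 0.4993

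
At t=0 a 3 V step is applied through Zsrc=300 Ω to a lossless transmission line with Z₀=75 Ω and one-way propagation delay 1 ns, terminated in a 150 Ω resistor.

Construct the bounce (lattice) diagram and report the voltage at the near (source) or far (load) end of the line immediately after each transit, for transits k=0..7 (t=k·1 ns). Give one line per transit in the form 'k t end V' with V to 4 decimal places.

Γ_L=0.333333, Γ_S=0.600000; launch V₁=3·75/375=0.600000
k=0 src: V=0.6000
k=1 load: inc=0.600000, refl=0.600000·0.333333=0.2000; V=0.000000+0.600000+0.200000=0.8000
k=2 src: inc=0.200000, refl=0.200000·0.600000=0.1200; V=0.600000+0.200000+0.120000=0.9200
k=3 load: inc=0.120000, refl=0.120000·0.333333=0.0400; V=0.800000+0.120000+0.040000=0.9600
k=4 src: inc=0.040000, refl=0.040000·0.600000=0.0240; V=0.920000+0.040000+0.024000=0.9840
k=5 load: inc=0.024000, refl=0.024000·0.333333=0.0080; V=0.960000+0.024000+0.008000=0.9920
k=6 src: inc=0.008000, refl=0.008000·0.600000=0.0048; V=0.984000+0.008000+0.004800=0.9968
k=7 load: inc=0.004800, refl=0.004800·0.333333=0.0016; V=0.992000+0.004800+0.001600=0.9984

0 0 source 0.6000
1 1 load 0.8000
2 2 source 0.9200
3 3 load 0.9600
4 4 source 0.9840
5 5 load 0.9920
6 6 source 0.9968
7 7 load 0.9984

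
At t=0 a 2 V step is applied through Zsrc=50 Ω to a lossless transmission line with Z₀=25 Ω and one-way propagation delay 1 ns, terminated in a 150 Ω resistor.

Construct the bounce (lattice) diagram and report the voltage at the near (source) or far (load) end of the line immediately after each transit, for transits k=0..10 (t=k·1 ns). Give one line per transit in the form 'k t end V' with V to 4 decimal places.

Γ_L=0.714286, Γ_S=0.333333; launch V₁=2·25/75=0.666667
k=0 src: V=0.6667
k=1 load: inc=0.666667, refl=0.666667·0.714286=0.4762; V=0.000000+0.666667+0.476190=1.1429
k=2 src: inc=0.476190, refl=0.476190·0.333333=0.1587; V=0.666667+0.476190+0.158730=1.3016
k=3 load: inc=0.158730, refl=0.158730·0.714286=0.1134; V=1.142857+0.158730+0.113379=1.4150
k=4 src: inc=0.113379, refl=0.113379·0.333333=0.0378; V=1.301587+0.113379+0.037793=1.4528
k=5 load: inc=0.037793, refl=0.037793·0.714286=0.0270; V=1.414966+0.037793+0.026995=1.4798
k=6 src: inc=0.026995, refl=0.026995·0.333333=0.0090; V=1.452759+0.026995+0.008998=1.4888
k=7 load: inc=0.008998, refl=0.008998·0.714286=0.0064; V=1.479754+0.008998+0.006427=1.4952
k=8 src: inc=0.006427, refl=0.006427·0.333333=0.0021; V=1.488752+0.006427+0.002142=1.4973
k=9 load: inc=0.002142, refl=0.002142·0.714286=0.0015; V=1.495179+0.002142+0.001530=1.4989
k=10 src: inc=0.001530, refl=0.001530·0.333333=0.0005; V=1.497322+0.001530+0.000510=1.4994

0 0 source 0.6667
1 1 load 1.1429
2 2 source 1.3016
3 3 load 1.4150
4 4 source 1.4528
5 5 load 1.4798
6 6 source 1.4888
7 7 load 1.4952
8 8 source 1.4973
9 9 load 1.4989
10 10 source 1.4994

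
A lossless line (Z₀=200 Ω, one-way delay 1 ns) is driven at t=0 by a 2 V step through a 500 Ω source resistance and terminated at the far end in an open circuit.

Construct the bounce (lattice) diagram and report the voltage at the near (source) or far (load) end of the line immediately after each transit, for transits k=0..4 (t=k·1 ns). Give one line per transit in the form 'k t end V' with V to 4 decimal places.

0 0 source 0.5714
1 1 load 1.1429
2 2 source 1.3878
3 3 load 1.6327
4 4 source 1.7376

Γ_L=1.000000, Γ_S=0.428571; launch V₁=2·200/700=0.571429
k=0 src: V=0.5714
k=1 load: inc=0.571429, refl=0.571429·1.000000=0.5714; V=0.000000+0.571429+0.571429=1.1429
k=2 src: inc=0.571429, refl=0.571429·0.428571=0.2449; V=0.571429+0.571429+0.244898=1.3878
k=3 load: inc=0.244898, refl=0.244898·1.000000=0.2449; V=1.142857+0.244898+0.244898=1.6327
k=4 src: inc=0.244898, refl=0.244898·0.428571=0.1050; V=1.387755+0.244898+0.104956=1.7376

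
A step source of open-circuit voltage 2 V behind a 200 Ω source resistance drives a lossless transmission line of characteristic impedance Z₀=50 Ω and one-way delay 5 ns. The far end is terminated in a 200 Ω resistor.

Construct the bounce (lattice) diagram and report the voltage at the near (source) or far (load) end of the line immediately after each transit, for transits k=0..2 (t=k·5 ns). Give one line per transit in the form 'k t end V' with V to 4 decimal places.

0 0 source 0.4000
1 5 load 0.6400
2 10 source 0.7840

Γ_L=0.600000, Γ_S=0.600000; launch V₁=2·50/250=0.400000
k=0 src: V=0.4000
k=1 load: inc=0.400000, refl=0.400000·0.600000=0.2400; V=0.000000+0.400000+0.240000=0.6400
k=2 src: inc=0.240000, refl=0.240000·0.600000=0.1440; V=0.400000+0.240000+0.144000=0.7840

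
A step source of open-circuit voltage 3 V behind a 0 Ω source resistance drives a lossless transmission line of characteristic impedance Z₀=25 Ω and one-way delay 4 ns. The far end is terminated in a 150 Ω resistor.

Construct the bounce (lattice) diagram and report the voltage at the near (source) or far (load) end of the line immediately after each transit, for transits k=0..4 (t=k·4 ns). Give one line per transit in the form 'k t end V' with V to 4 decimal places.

0 0 source 3.0000
1 4 load 5.1429
2 8 source 3.0000
3 12 load 1.4694
4 16 source 3.0000

Γ_L=0.714286, Γ_S=-1.000000; launch V₁=3·25/25=3.000000
k=0 src: V=3.0000
k=1 load: inc=3.000000, refl=3.000000·0.714286=2.1429; V=0.000000+3.000000+2.142857=5.1429
k=2 src: inc=2.142857, refl=2.142857·-1.000000=-2.1429; V=3.000000+2.142857+-2.142857=3.0000
k=3 load: inc=-2.142857, refl=-2.142857·0.714286=-1.5306; V=5.142857+-2.142857+-1.530612=1.4694
k=4 src: inc=-1.530612, refl=-1.530612·-1.000000=1.5306; V=3.000000+-1.530612+1.530612=3.0000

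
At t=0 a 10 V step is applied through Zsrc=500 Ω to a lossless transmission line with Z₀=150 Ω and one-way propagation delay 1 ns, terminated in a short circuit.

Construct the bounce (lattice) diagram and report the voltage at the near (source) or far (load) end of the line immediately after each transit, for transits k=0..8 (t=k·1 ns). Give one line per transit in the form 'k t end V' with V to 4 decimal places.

Γ_L=-1.000000, Γ_S=0.538462; launch V₁=10·150/650=2.307692
k=0 src: V=2.3077
k=1 load: inc=2.307692, refl=2.307692·-1.000000=-2.3077; V=0.000000+2.307692+-2.307692=0.0000
k=2 src: inc=-2.307692, refl=-2.307692·0.538462=-1.2426; V=2.307692+-2.307692+-1.242604=-1.2426
k=3 load: inc=-1.242604, refl=-1.242604·-1.000000=1.2426; V=0.000000+-1.242604+1.242604=0.0000
k=4 src: inc=1.242604, refl=1.242604·0.538462=0.6691; V=-1.242604+1.242604+0.669094=0.6691
k=5 load: inc=0.669094, refl=0.669094·-1.000000=-0.6691; V=0.000000+0.669094+-0.669094=0.0000
k=6 src: inc=-0.669094, refl=-0.669094·0.538462=-0.3603; V=0.669094+-0.669094+-0.360282=-0.3603
k=7 load: inc=-0.360282, refl=-0.360282·-1.000000=0.3603; V=0.000000+-0.360282+0.360282=0.0000
k=8 src: inc=0.360282, refl=0.360282·0.538462=0.1940; V=-0.360282+0.360282+0.193998=0.1940

0 0 source 2.3077
1 1 load 0.0000
2 2 source -1.2426
3 3 load 0.0000
4 4 source 0.6691
5 5 load 0.0000
6 6 source -0.3603
7 7 load 0.0000
8 8 source 0.1940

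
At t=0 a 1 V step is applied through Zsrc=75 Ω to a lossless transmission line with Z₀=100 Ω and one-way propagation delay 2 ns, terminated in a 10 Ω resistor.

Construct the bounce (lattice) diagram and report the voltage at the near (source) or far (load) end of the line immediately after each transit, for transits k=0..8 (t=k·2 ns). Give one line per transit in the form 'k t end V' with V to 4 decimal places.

0 0 source 0.5714
1 2 load 0.1039
2 4 source 0.1707
3 6 load 0.1160
4 8 source 0.1238
5 10 load 0.1175
6 12 source 0.1184
7 14 load 0.1176
8 16 source 0.1177

Γ_L=-0.818182, Γ_S=-0.142857; launch V₁=1·100/175=0.571429
k=0 src: V=0.5714
k=1 load: inc=0.571429, refl=0.571429·-0.818182=-0.4675; V=0.000000+0.571429+-0.467532=0.1039
k=2 src: inc=-0.467532, refl=-0.467532·-0.142857=0.0668; V=0.571429+-0.467532+0.066790=0.1707
k=3 load: inc=0.066790, refl=0.066790·-0.818182=-0.0546; V=0.103896+0.066790+-0.054647=0.1160
k=4 src: inc=-0.054647, refl=-0.054647·-0.142857=0.0078; V=0.170686+-0.054647+0.007807=0.1238
k=5 load: inc=0.007807, refl=0.007807·-0.818182=-0.0064; V=0.116040+0.007807+-0.006387=0.1175
k=6 src: inc=-0.006387, refl=-0.006387·-0.142857=0.0009; V=0.123846+-0.006387+0.000912=0.1184
k=7 load: inc=0.000912, refl=0.000912·-0.818182=-0.0007; V=0.117459+0.000912+-0.000747=0.1176
k=8 src: inc=-0.000747, refl=-0.000747·-0.142857=0.0001; V=0.118372+-0.000747+0.000107=0.1177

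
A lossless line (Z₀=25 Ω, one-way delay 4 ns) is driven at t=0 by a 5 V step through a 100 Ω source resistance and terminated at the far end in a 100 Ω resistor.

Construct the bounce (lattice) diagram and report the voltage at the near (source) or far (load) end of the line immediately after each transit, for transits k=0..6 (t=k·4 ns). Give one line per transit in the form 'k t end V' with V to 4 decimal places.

0 0 source 1.0000
1 4 load 1.6000
2 8 source 1.9600
3 12 load 2.1760
4 16 source 2.3056
5 20 load 2.3834
6 24 source 2.4300

Γ_L=0.600000, Γ_S=0.600000; launch V₁=5·25/125=1.000000
k=0 src: V=1.0000
k=1 load: inc=1.000000, refl=1.000000·0.600000=0.6000; V=0.000000+1.000000+0.600000=1.6000
k=2 src: inc=0.600000, refl=0.600000·0.600000=0.3600; V=1.000000+0.600000+0.360000=1.9600
k=3 load: inc=0.360000, refl=0.360000·0.600000=0.2160; V=1.600000+0.360000+0.216000=2.1760
k=4 src: inc=0.216000, refl=0.216000·0.600000=0.1296; V=1.960000+0.216000+0.129600=2.3056
k=5 load: inc=0.129600, refl=0.129600·0.600000=0.0778; V=2.176000+0.129600+0.077760=2.3834
k=6 src: inc=0.077760, refl=0.077760·0.600000=0.0467; V=2.305600+0.077760+0.046656=2.4300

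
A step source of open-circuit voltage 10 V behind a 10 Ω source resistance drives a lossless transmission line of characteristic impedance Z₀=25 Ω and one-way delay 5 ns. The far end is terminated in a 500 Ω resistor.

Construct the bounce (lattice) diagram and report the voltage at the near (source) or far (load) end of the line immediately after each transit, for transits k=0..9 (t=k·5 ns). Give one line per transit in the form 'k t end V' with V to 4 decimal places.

0 0 source 7.1429
1 5 load 13.6054
2 10 source 10.8358
3 15 load 8.3299
4 20 source 9.4038
5 25 load 10.3755
6 30 source 9.9591
7 35 load 9.5823
8 40 source 9.7438
9 45 load 9.8899

Γ_L=0.904762, Γ_S=-0.428571; launch V₁=10·25/35=7.142857
k=0 src: V=7.1429
k=1 load: inc=7.142857, refl=7.142857·0.904762=6.4626; V=0.000000+7.142857+6.462585=13.6054
k=2 src: inc=6.462585, refl=6.462585·-0.428571=-2.7697; V=7.142857+6.462585+-2.769679=10.8358
k=3 load: inc=-2.769679, refl=-2.769679·0.904762=-2.5059; V=13.605442+-2.769679+-2.505900=8.3299
k=4 src: inc=-2.505900, refl=-2.505900·-0.428571=1.0740; V=10.835763+-2.505900+1.073957=9.4038
k=5 load: inc=1.073957, refl=1.073957·0.904762=0.9717; V=8.329863+1.073957+0.971676=10.3755
k=6 src: inc=0.971676, refl=0.971676·-0.428571=-0.4164; V=9.403820+0.971676+-0.416432=9.9591
k=7 load: inc=-0.416432, refl=-0.416432·0.904762=-0.3768; V=10.375495+-0.416432+-0.376772=9.5823
k=8 src: inc=-0.376772, refl=-0.376772·-0.428571=0.1615; V=9.959063+-0.376772+0.161474=9.7438
k=9 load: inc=0.161474, refl=0.161474·0.904762=0.1461; V=9.582291+0.161474+0.146095=9.8899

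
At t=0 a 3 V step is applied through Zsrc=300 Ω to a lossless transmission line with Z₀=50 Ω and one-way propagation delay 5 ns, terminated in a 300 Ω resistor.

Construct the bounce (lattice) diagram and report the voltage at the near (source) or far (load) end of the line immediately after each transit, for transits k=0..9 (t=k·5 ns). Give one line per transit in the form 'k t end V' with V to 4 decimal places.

0 0 source 0.4286
1 5 load 0.7347
2 10 source 0.9534
3 15 load 1.1095
4 20 source 1.2211
5 25 load 1.3008
6 30 source 1.3577
7 35 load 1.3984
8 40 source 1.4274
9 45 load 1.4481

Γ_L=0.714286, Γ_S=0.714286; launch V₁=3·50/350=0.428571
k=0 src: V=0.4286
k=1 load: inc=0.428571, refl=0.428571·0.714286=0.3061; V=0.000000+0.428571+0.306122=0.7347
k=2 src: inc=0.306122, refl=0.306122·0.714286=0.2187; V=0.428571+0.306122+0.218659=0.9534
k=3 load: inc=0.218659, refl=0.218659·0.714286=0.1562; V=0.734694+0.218659+0.156185=1.1095
k=4 src: inc=0.156185, refl=0.156185·0.714286=0.1116; V=0.953353+0.156185+0.111561=1.2211
k=5 load: inc=0.111561, refl=0.111561·0.714286=0.0797; V=1.109538+0.111561+0.079686=1.3008
k=6 src: inc=0.079686, refl=0.079686·0.714286=0.0569; V=1.221098+0.079686+0.056919=1.3577
k=7 load: inc=0.056919, refl=0.056919·0.714286=0.0407; V=1.300785+0.056919+0.040656=1.3984
k=8 src: inc=0.040656, refl=0.040656·0.714286=0.0290; V=1.357703+0.040656+0.029040=1.4274
k=9 load: inc=0.029040, refl=0.029040·0.714286=0.0207; V=1.398359+0.029040+0.020743=1.4481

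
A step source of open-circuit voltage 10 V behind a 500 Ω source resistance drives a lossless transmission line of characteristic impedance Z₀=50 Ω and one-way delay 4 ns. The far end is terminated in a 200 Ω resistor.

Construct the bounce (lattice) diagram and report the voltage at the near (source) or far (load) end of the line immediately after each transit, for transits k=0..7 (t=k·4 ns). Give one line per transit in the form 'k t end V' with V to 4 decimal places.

0 0 source 0.9091
1 4 load 1.4545
2 8 source 1.9008
3 12 load 2.1686
4 16 source 2.3877
5 20 load 2.5191
6 24 source 2.6267
7 28 load 2.6912

Γ_L=0.600000, Γ_S=0.818182; launch V₁=10·50/550=0.909091
k=0 src: V=0.9091
k=1 load: inc=0.909091, refl=0.909091·0.600000=0.5455; V=0.000000+0.909091+0.545455=1.4545
k=2 src: inc=0.545455, refl=0.545455·0.818182=0.4463; V=0.909091+0.545455+0.446281=1.9008
k=3 load: inc=0.446281, refl=0.446281·0.600000=0.2678; V=1.454545+0.446281+0.267769=2.1686
k=4 src: inc=0.267769, refl=0.267769·0.818182=0.2191; V=1.900826+0.267769+0.219083=2.3877
k=5 load: inc=0.219083, refl=0.219083·0.600000=0.1315; V=2.168595+0.219083+0.131450=2.5191
k=6 src: inc=0.131450, refl=0.131450·0.818182=0.1076; V=2.387678+0.131450+0.107550=2.6267
k=7 load: inc=0.107550, refl=0.107550·0.600000=0.0645; V=2.519128+0.107550+0.064530=2.6912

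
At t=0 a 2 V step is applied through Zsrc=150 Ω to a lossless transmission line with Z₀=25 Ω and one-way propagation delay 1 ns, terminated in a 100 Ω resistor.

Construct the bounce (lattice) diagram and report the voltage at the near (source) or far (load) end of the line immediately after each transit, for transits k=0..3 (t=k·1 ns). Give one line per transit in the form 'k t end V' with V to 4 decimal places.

0 0 source 0.2857
1 1 load 0.4571
2 2 source 0.5796
3 3 load 0.6531

Γ_L=0.600000, Γ_S=0.714286; launch V₁=2·25/175=0.285714
k=0 src: V=0.2857
k=1 load: inc=0.285714, refl=0.285714·0.600000=0.1714; V=0.000000+0.285714+0.171429=0.4571
k=2 src: inc=0.171429, refl=0.171429·0.714286=0.1224; V=0.285714+0.171429+0.122449=0.5796
k=3 load: inc=0.122449, refl=0.122449·0.600000=0.0735; V=0.457143+0.122449+0.073469=0.6531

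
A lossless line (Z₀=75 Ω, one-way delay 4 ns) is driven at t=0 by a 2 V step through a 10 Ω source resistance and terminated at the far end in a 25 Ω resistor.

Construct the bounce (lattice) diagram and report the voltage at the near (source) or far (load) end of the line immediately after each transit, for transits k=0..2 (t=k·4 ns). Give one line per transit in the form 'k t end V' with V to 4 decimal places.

Γ_L=-0.500000, Γ_S=-0.764706; launch V₁=2·75/85=1.764706
k=0 src: V=1.7647
k=1 load: inc=1.764706, refl=1.764706·-0.500000=-0.8824; V=0.000000+1.764706+-0.882353=0.8824
k=2 src: inc=-0.882353, refl=-0.882353·-0.764706=0.6747; V=1.764706+-0.882353+0.674740=1.5571

0 0 source 1.7647
1 4 load 0.8824
2 8 source 1.5571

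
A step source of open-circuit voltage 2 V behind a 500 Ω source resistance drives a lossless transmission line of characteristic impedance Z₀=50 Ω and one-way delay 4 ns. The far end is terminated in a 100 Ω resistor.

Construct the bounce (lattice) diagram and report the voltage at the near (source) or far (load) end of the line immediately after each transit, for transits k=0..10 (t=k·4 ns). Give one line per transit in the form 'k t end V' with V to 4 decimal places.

Γ_L=0.333333, Γ_S=0.818182; launch V₁=2·50/550=0.181818
k=0 src: V=0.1818
k=1 load: inc=0.181818, refl=0.181818·0.333333=0.0606; V=0.000000+0.181818+0.060606=0.2424
k=2 src: inc=0.060606, refl=0.060606·0.818182=0.0496; V=0.181818+0.060606+0.049587=0.2920
k=3 load: inc=0.049587, refl=0.049587·0.333333=0.0165; V=0.242424+0.049587+0.016529=0.3085
k=4 src: inc=0.016529, refl=0.016529·0.818182=0.0135; V=0.292011+0.016529+0.013524=0.3221
k=5 load: inc=0.013524, refl=0.013524·0.333333=0.0045; V=0.308540+0.013524+0.004508=0.3266
k=6 src: inc=0.004508, refl=0.004508·0.818182=0.0037; V=0.322064+0.004508+0.003688=0.3303
k=7 load: inc=0.003688, refl=0.003688·0.333333=0.0012; V=0.326572+0.003688+0.001229=0.3315
k=8 src: inc=0.001229, refl=0.001229·0.818182=0.0010; V=0.330260+0.001229+0.001006=0.3325
k=9 load: inc=0.001006, refl=0.001006·0.333333=0.0003; V=0.331489+0.001006+0.000335=0.3328
k=10 src: inc=0.000335, refl=0.000335·0.818182=0.0003; V=0.332495+0.000335+0.000274=0.3331

0 0 source 0.1818
1 4 load 0.2424
2 8 source 0.2920
3 12 load 0.3085
4 16 source 0.3221
5 20 load 0.3266
6 24 source 0.3303
7 28 load 0.3315
8 32 source 0.3325
9 36 load 0.3328
10 40 source 0.3331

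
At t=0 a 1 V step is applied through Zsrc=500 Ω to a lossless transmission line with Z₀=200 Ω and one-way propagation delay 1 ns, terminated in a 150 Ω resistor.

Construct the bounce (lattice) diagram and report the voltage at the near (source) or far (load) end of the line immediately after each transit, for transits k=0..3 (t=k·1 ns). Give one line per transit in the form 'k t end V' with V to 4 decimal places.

0 0 source 0.2857
1 1 load 0.2449
2 2 source 0.2274
3 3 load 0.2299

Γ_L=-0.142857, Γ_S=0.428571; launch V₁=1·200/700=0.285714
k=0 src: V=0.2857
k=1 load: inc=0.285714, refl=0.285714·-0.142857=-0.0408; V=0.000000+0.285714+-0.040816=0.2449
k=2 src: inc=-0.040816, refl=-0.040816·0.428571=-0.0175; V=0.285714+-0.040816+-0.017493=0.2274
k=3 load: inc=-0.017493, refl=-0.017493·-0.142857=0.0025; V=0.244898+-0.017493+0.002499=0.2299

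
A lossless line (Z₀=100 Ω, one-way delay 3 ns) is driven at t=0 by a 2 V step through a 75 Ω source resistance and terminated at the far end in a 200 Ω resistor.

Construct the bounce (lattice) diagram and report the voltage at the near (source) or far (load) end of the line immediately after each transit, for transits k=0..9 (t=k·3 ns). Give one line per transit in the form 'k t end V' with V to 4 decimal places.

0 0 source 1.1429
1 3 load 1.5238
2 6 source 1.4694
3 9 load 1.4512
4 12 source 1.4538
5 15 load 1.4547
6 18 source 1.4546
7 21 load 1.4545
8 24 source 1.4545
9 27 load 1.4545

Γ_L=0.333333, Γ_S=-0.142857; launch V₁=2·100/175=1.142857
k=0 src: V=1.1429
k=1 load: inc=1.142857, refl=1.142857·0.333333=0.3810; V=0.000000+1.142857+0.380952=1.5238
k=2 src: inc=0.380952, refl=0.380952·-0.142857=-0.0544; V=1.142857+0.380952+-0.054422=1.4694
k=3 load: inc=-0.054422, refl=-0.054422·0.333333=-0.0181; V=1.523810+-0.054422+-0.018141=1.4512
k=4 src: inc=-0.018141, refl=-0.018141·-0.142857=0.0026; V=1.469388+-0.018141+0.002592=1.4538
k=5 load: inc=0.002592, refl=0.002592·0.333333=0.0009; V=1.451247+0.002592+0.000864=1.4547
k=6 src: inc=0.000864, refl=0.000864·-0.142857=-0.0001; V=1.453839+0.000864+-0.000123=1.4546
k=7 load: inc=-0.000123, refl=-0.000123·0.333333=-0.0000; V=1.454703+-0.000123+-0.000041=1.4545
k=8 src: inc=-0.000041, refl=-0.000041·-0.142857=0.0000; V=1.454579+-0.000041+0.000006=1.4545
k=9 load: inc=0.000006, refl=0.000006·0.333333=0.0000; V=1.454538+0.000006+0.000002=1.4545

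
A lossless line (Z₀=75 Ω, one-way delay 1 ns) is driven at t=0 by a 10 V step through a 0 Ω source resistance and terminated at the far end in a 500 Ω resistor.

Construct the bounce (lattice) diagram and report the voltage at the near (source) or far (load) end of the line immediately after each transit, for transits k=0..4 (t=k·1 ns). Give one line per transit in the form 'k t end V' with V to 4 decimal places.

0 0 source 10.0000
1 1 load 17.3913
2 2 source 10.0000
3 3 load 4.5369
4 4 source 10.0000

Γ_L=0.739130, Γ_S=-1.000000; launch V₁=10·75/75=10.000000
k=0 src: V=10.0000
k=1 load: inc=10.000000, refl=10.000000·0.739130=7.3913; V=0.000000+10.000000+7.391304=17.3913
k=2 src: inc=7.391304, refl=7.391304·-1.000000=-7.3913; V=10.000000+7.391304+-7.391304=10.0000
k=3 load: inc=-7.391304, refl=-7.391304·0.739130=-5.4631; V=17.391304+-7.391304+-5.463138=4.5369
k=4 src: inc=-5.463138, refl=-5.463138·-1.000000=5.4631; V=10.000000+-5.463138+5.463138=10.0000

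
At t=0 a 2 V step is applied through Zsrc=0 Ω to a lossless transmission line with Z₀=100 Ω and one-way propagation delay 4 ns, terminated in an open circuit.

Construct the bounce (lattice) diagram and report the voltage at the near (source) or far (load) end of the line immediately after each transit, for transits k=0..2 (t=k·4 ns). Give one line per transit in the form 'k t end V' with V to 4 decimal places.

0 0 source 2.0000
1 4 load 4.0000
2 8 source 2.0000

Γ_L=1.000000, Γ_S=-1.000000; launch V₁=2·100/100=2.000000
k=0 src: V=2.0000
k=1 load: inc=2.000000, refl=2.000000·1.000000=2.0000; V=0.000000+2.000000+2.000000=4.0000
k=2 src: inc=2.000000, refl=2.000000·-1.000000=-2.0000; V=2.000000+2.000000+-2.000000=2.0000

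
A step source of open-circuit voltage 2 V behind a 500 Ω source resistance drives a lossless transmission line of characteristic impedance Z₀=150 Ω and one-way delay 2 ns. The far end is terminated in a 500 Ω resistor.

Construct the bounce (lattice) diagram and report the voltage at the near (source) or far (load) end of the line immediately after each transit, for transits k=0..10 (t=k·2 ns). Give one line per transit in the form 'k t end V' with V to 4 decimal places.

Γ_L=0.538462, Γ_S=0.538462; launch V₁=2·150/650=0.461538
k=0 src: V=0.4615
k=1 load: inc=0.461538, refl=0.461538·0.538462=0.2485; V=0.000000+0.461538+0.248521=0.7101
k=2 src: inc=0.248521, refl=0.248521·0.538462=0.1338; V=0.461538+0.248521+0.133819=0.8439
k=3 load: inc=0.133819, refl=0.133819·0.538462=0.0721; V=0.710059+0.133819+0.072056=0.9159
k=4 src: inc=0.072056, refl=0.072056·0.538462=0.0388; V=0.843878+0.072056+0.038800=0.9547
k=5 load: inc=0.038800, refl=0.038800·0.538462=0.0209; V=0.915934+0.038800+0.020892=0.9756
k=6 src: inc=0.020892, refl=0.020892·0.538462=0.0112; V=0.954734+0.020892+0.011250=0.9869
k=7 load: inc=0.011250, refl=0.011250·0.538462=0.0061; V=0.975626+0.011250+0.006057=0.9929
k=8 src: inc=0.006057, refl=0.006057·0.538462=0.0033; V=0.986875+0.006057+0.003262=0.9962
k=9 load: inc=0.003262, refl=0.003262·0.538462=0.0018; V=0.992933+0.003262+0.001756=0.9980
k=10 src: inc=0.001756, refl=0.001756·0.538462=0.0009; V=0.996195+0.001756+0.000946=0.9989

0 0 source 0.4615
1 2 load 0.7101
2 4 source 0.8439
3 6 load 0.9159
4 8 source 0.9547
5 10 load 0.9756
6 12 source 0.9869
7 14 load 0.9929
8 16 source 0.9962
9 18 load 0.9980
10 20 source 0.9989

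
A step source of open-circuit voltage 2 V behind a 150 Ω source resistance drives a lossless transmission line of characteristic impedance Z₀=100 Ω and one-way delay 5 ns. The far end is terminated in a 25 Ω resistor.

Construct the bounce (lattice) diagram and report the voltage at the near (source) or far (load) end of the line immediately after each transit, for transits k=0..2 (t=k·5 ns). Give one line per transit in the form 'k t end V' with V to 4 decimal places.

Γ_L=-0.600000, Γ_S=0.200000; launch V₁=2·100/250=0.800000
k=0 src: V=0.8000
k=1 load: inc=0.800000, refl=0.800000·-0.600000=-0.4800; V=0.000000+0.800000+-0.480000=0.3200
k=2 src: inc=-0.480000, refl=-0.480000·0.200000=-0.0960; V=0.800000+-0.480000+-0.096000=0.2240

0 0 source 0.8000
1 5 load 0.3200
2 10 source 0.2240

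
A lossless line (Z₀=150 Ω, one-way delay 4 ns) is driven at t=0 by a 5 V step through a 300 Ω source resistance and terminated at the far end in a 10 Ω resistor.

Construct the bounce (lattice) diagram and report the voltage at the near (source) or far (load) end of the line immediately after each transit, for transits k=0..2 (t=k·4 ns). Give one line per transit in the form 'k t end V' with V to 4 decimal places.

Γ_L=-0.875000, Γ_S=0.333333; launch V₁=5·150/450=1.666667
k=0 src: V=1.6667
k=1 load: inc=1.666667, refl=1.666667·-0.875000=-1.4583; V=0.000000+1.666667+-1.458333=0.2083
k=2 src: inc=-1.458333, refl=-1.458333·0.333333=-0.4861; V=1.666667+-1.458333+-0.486111=-0.2778

0 0 source 1.6667
1 4 load 0.2083
2 8 source -0.2778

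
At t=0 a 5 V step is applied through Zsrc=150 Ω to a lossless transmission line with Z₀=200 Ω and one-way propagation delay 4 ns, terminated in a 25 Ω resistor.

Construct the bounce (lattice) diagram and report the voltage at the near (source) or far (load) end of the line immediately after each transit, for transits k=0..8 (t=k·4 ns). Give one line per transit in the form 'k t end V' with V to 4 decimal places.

Γ_L=-0.777778, Γ_S=-0.142857; launch V₁=5·200/350=2.857143
k=0 src: V=2.8571
k=1 load: inc=2.857143, refl=2.857143·-0.777778=-2.2222; V=0.000000+2.857143+-2.222222=0.6349
k=2 src: inc=-2.222222, refl=-2.222222·-0.142857=0.3175; V=2.857143+-2.222222+0.317460=0.9524
k=3 load: inc=0.317460, refl=0.317460·-0.777778=-0.2469; V=0.634921+0.317460+-0.246914=0.7055
k=4 src: inc=-0.246914, refl=-0.246914·-0.142857=0.0353; V=0.952381+-0.246914+0.035273=0.7407
k=5 load: inc=0.035273, refl=0.035273·-0.777778=-0.0274; V=0.705467+0.035273+-0.027435=0.7133
k=6 src: inc=-0.027435, refl=-0.027435·-0.142857=0.0039; V=0.740741+-0.027435+0.003919=0.7172
k=7 load: inc=0.003919, refl=0.003919·-0.777778=-0.0030; V=0.713306+0.003919+-0.003048=0.7142
k=8 src: inc=-0.003048, refl=-0.003048·-0.142857=0.0004; V=0.717225+-0.003048+0.000435=0.7146

0 0 source 2.8571
1 4 load 0.6349
2 8 source 0.9524
3 12 load 0.7055
4 16 source 0.7407
5 20 load 0.7133
6 24 source 0.7172
7 28 load 0.7142
8 32 source 0.7146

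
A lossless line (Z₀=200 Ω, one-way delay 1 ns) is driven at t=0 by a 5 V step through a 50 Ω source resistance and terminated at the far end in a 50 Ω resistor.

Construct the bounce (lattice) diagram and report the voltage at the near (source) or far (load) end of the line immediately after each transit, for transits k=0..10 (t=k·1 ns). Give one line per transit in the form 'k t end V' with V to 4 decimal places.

Γ_L=-0.600000, Γ_S=-0.600000; launch V₁=5·200/250=4.000000
k=0 src: V=4.0000
k=1 load: inc=4.000000, refl=4.000000·-0.600000=-2.4000; V=0.000000+4.000000+-2.400000=1.6000
k=2 src: inc=-2.400000, refl=-2.400000·-0.600000=1.4400; V=4.000000+-2.400000+1.440000=3.0400
k=3 load: inc=1.440000, refl=1.440000·-0.600000=-0.8640; V=1.600000+1.440000+-0.864000=2.1760
k=4 src: inc=-0.864000, refl=-0.864000·-0.600000=0.5184; V=3.040000+-0.864000+0.518400=2.6944
k=5 load: inc=0.518400, refl=0.518400·-0.600000=-0.3110; V=2.176000+0.518400+-0.311040=2.3834
k=6 src: inc=-0.311040, refl=-0.311040·-0.600000=0.1866; V=2.694400+-0.311040+0.186624=2.5700
k=7 load: inc=0.186624, refl=0.186624·-0.600000=-0.1120; V=2.383360+0.186624+-0.111974=2.4580
k=8 src: inc=-0.111974, refl=-0.111974·-0.600000=0.0672; V=2.569984+-0.111974+0.067185=2.5252
k=9 load: inc=0.067185, refl=0.067185·-0.600000=-0.0403; V=2.458010+0.067185+-0.040311=2.4849
k=10 src: inc=-0.040311, refl=-0.040311·-0.600000=0.0242; V=2.525194+-0.040311+0.024186=2.5091

0 0 source 4.0000
1 1 load 1.6000
2 2 source 3.0400
3 3 load 2.1760
4 4 source 2.6944
5 5 load 2.3834
6 6 source 2.5700
7 7 load 2.4580
8 8 source 2.5252
9 9 load 2.4849
10 10 source 2.5091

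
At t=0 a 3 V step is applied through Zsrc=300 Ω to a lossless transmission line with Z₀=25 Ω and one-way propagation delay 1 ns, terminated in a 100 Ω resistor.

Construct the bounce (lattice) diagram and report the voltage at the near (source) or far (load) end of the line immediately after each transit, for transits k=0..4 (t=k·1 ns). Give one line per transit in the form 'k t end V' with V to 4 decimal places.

Γ_L=0.600000, Γ_S=0.846154; launch V₁=3·25/325=0.230769
k=0 src: V=0.2308
k=1 load: inc=0.230769, refl=0.230769·0.600000=0.1385; V=0.000000+0.230769+0.138462=0.3692
k=2 src: inc=0.138462, refl=0.138462·0.846154=0.1172; V=0.230769+0.138462+0.117160=0.4864
k=3 load: inc=0.117160, refl=0.117160·0.600000=0.0703; V=0.369231+0.117160+0.070296=0.5567
k=4 src: inc=0.070296, refl=0.070296·0.846154=0.0595; V=0.486391+0.070296+0.059481=0.6162

0 0 source 0.2308
1 1 load 0.3692
2 2 source 0.4864
3 3 load 0.5567
4 4 source 0.6162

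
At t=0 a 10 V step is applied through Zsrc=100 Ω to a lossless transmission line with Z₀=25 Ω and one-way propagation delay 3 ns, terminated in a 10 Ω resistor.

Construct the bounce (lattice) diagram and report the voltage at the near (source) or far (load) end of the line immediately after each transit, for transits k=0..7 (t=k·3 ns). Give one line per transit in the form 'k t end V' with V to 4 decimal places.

Γ_L=-0.428571, Γ_S=0.600000; launch V₁=10·25/125=2.000000
k=0 src: V=2.0000
k=1 load: inc=2.000000, refl=2.000000·-0.428571=-0.8571; V=0.000000+2.000000+-0.857143=1.1429
k=2 src: inc=-0.857143, refl=-0.857143·0.600000=-0.5143; V=2.000000+-0.857143+-0.514286=0.6286
k=3 load: inc=-0.514286, refl=-0.514286·-0.428571=0.2204; V=1.142857+-0.514286+0.220408=0.8490
k=4 src: inc=0.220408, refl=0.220408·0.600000=0.1322; V=0.628571+0.220408+0.132245=0.9812
k=5 load: inc=0.132245, refl=0.132245·-0.428571=-0.0567; V=0.848980+0.132245+-0.056676=0.9245
k=6 src: inc=-0.056676, refl=-0.056676·0.600000=-0.0340; V=0.981224+-0.056676+-0.034006=0.8905
k=7 load: inc=-0.034006, refl=-0.034006·-0.428571=0.0146; V=0.924548+-0.034006+0.014574=0.9051

0 0 source 2.0000
1 3 load 1.1429
2 6 source 0.6286
3 9 load 0.8490
4 12 source 0.9812
5 15 load 0.9245
6 18 source 0.8905
7 21 load 0.9051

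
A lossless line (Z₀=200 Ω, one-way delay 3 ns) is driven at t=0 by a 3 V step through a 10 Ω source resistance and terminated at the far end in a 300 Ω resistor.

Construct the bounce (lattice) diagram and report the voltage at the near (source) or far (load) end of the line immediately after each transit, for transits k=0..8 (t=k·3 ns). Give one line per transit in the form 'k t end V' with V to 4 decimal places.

0 0 source 2.8571
1 3 load 3.4286
2 6 source 2.9116
3 9 load 2.8082
4 12 source 2.9017
5 15 load 2.9204
6 18 source 2.9035
7 21 load 2.9001
8 24 source 2.9032

Γ_L=0.200000, Γ_S=-0.904762; launch V₁=3·200/210=2.857143
k=0 src: V=2.8571
k=1 load: inc=2.857143, refl=2.857143·0.200000=0.5714; V=0.000000+2.857143+0.571429=3.4286
k=2 src: inc=0.571429, refl=0.571429·-0.904762=-0.5170; V=2.857143+0.571429+-0.517007=2.9116
k=3 load: inc=-0.517007, refl=-0.517007·0.200000=-0.1034; V=3.428571+-0.517007+-0.103401=2.8082
k=4 src: inc=-0.103401, refl=-0.103401·-0.904762=0.0936; V=2.911565+-0.103401+0.093554=2.9017
k=5 load: inc=0.093554, refl=0.093554·0.200000=0.0187; V=2.808163+0.093554+0.018711=2.9204
k=6 src: inc=0.018711, refl=0.018711·-0.904762=-0.0169; V=2.901717+0.018711+-0.016929=2.9035
k=7 load: inc=-0.016929, refl=-0.016929·0.200000=-0.0034; V=2.920428+-0.016929+-0.003386=2.9001
k=8 src: inc=-0.003386, refl=-0.003386·-0.904762=0.0031; V=2.903499+-0.003386+0.003063=2.9032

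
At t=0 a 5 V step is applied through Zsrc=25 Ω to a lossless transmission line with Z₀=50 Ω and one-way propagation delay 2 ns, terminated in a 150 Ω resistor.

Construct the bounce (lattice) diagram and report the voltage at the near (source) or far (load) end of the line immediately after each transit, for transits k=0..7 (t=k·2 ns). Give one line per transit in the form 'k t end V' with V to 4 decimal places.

0 0 source 3.3333
1 2 load 5.0000
2 4 source 4.4444
3 6 load 4.1667
4 8 source 4.2593
5 10 load 4.3056
6 12 source 4.2901
7 14 load 4.2824

Γ_L=0.500000, Γ_S=-0.333333; launch V₁=5·50/75=3.333333
k=0 src: V=3.3333
k=1 load: inc=3.333333, refl=3.333333·0.500000=1.6667; V=0.000000+3.333333+1.666667=5.0000
k=2 src: inc=1.666667, refl=1.666667·-0.333333=-0.5556; V=3.333333+1.666667+-0.555556=4.4444
k=3 load: inc=-0.555556, refl=-0.555556·0.500000=-0.2778; V=5.000000+-0.555556+-0.277778=4.1667
k=4 src: inc=-0.277778, refl=-0.277778·-0.333333=0.0926; V=4.444444+-0.277778+0.092593=4.2593
k=5 load: inc=0.092593, refl=0.092593·0.500000=0.0463; V=4.166667+0.092593+0.046296=4.3056
k=6 src: inc=0.046296, refl=0.046296·-0.333333=-0.0154; V=4.259259+0.046296+-0.015432=4.2901
k=7 load: inc=-0.015432, refl=-0.015432·0.500000=-0.0077; V=4.305556+-0.015432+-0.007716=4.2824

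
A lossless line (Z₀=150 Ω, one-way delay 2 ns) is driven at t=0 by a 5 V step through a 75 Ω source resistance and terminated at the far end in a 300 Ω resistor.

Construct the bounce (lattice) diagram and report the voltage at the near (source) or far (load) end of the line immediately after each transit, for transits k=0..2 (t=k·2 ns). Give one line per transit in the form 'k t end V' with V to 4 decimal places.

Γ_L=0.333333, Γ_S=-0.333333; launch V₁=5·150/225=3.333333
k=0 src: V=3.3333
k=1 load: inc=3.333333, refl=3.333333·0.333333=1.1111; V=0.000000+3.333333+1.111111=4.4444
k=2 src: inc=1.111111, refl=1.111111·-0.333333=-0.3704; V=3.333333+1.111111+-0.370370=4.0741

0 0 source 3.3333
1 2 load 4.4444
2 4 source 4.0741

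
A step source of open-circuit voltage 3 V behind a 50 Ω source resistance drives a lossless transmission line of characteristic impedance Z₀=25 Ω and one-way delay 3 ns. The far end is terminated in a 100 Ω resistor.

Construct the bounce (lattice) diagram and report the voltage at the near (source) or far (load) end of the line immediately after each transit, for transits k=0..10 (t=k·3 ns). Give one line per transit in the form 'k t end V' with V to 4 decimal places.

0 0 source 1.0000
1 3 load 1.6000
2 6 source 1.8000
3 9 load 1.9200
4 12 source 1.9600
5 15 load 1.9840
6 18 source 1.9920
7 21 load 1.9968
8 24 source 1.9984
9 27 load 1.9994
10 30 source 1.9997

Γ_L=0.600000, Γ_S=0.333333; launch V₁=3·25/75=1.000000
k=0 src: V=1.0000
k=1 load: inc=1.000000, refl=1.000000·0.600000=0.6000; V=0.000000+1.000000+0.600000=1.6000
k=2 src: inc=0.600000, refl=0.600000·0.333333=0.2000; V=1.000000+0.600000+0.200000=1.8000
k=3 load: inc=0.200000, refl=0.200000·0.600000=0.1200; V=1.600000+0.200000+0.120000=1.9200
k=4 src: inc=0.120000, refl=0.120000·0.333333=0.0400; V=1.800000+0.120000+0.040000=1.9600
k=5 load: inc=0.040000, refl=0.040000·0.600000=0.0240; V=1.920000+0.040000+0.024000=1.9840
k=6 src: inc=0.024000, refl=0.024000·0.333333=0.0080; V=1.960000+0.024000+0.008000=1.9920
k=7 load: inc=0.008000, refl=0.008000·0.600000=0.0048; V=1.984000+0.008000+0.004800=1.9968
k=8 src: inc=0.004800, refl=0.004800·0.333333=0.0016; V=1.992000+0.004800+0.001600=1.9984
k=9 load: inc=0.001600, refl=0.001600·0.600000=0.0010; V=1.996800+0.001600+0.000960=1.9994
k=10 src: inc=0.000960, refl=0.000960·0.333333=0.0003; V=1.998400+0.000960+0.000320=1.9997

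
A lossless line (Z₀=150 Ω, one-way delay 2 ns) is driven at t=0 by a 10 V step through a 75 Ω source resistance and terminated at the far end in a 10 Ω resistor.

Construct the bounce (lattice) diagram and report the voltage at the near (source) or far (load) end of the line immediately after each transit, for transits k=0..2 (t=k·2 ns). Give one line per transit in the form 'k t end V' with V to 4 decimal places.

Γ_L=-0.875000, Γ_S=-0.333333; launch V₁=10·150/225=6.666667
k=0 src: V=6.6667
k=1 load: inc=6.666667, refl=6.666667·-0.875000=-5.8333; V=0.000000+6.666667+-5.833333=0.8333
k=2 src: inc=-5.833333, refl=-5.833333·-0.333333=1.9444; V=6.666667+-5.833333+1.944444=2.7778

0 0 source 6.6667
1 2 load 0.8333
2 4 source 2.7778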